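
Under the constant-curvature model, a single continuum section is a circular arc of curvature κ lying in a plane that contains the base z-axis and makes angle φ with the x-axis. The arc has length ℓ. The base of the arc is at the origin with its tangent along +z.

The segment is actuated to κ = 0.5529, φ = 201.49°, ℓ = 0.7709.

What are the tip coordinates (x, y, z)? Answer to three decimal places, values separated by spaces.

θ = κ·ℓ = 0.5529 × 0.7709 = 0.42623 rad
ρ = (1 − cos θ)/κ = (1 − 0.91053)/0.5529 = 0.16182
z = sin θ / κ = 0.41344/0.5529 = 0.74777
x = ρ cos φ = 0.16182 × cos(201.49°) = -0.15057
y = ρ sin φ = 0.16182 × sin(201.49°) = -0.05928

-0.151 -0.059 0.748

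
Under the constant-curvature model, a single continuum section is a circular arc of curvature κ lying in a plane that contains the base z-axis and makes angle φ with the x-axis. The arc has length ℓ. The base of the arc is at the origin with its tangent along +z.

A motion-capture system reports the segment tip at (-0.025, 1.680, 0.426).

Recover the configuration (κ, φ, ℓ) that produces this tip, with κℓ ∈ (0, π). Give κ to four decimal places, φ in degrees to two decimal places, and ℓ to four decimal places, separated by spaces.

ρ = √(x²+y²) = √(-0.025² + 1.680²) = 1.68019
φ = atan2(y, x) mod 360° = atan2(1.680, -0.025) = 90.8526°
|p|² = ρ² + z² = 1.68019² + 0.426² = 3.00450
κ = 2ρ / |p|² = 2×1.68019 / 3.00450 = 1.11845
θ = 2·atan2(ρ, z) = 2·atan2(1.68019, 0.426) = 2.64497 rad
ℓ = θ/κ = 2.64497/1.11845 = 2.36486

1.1184 90.85 2.3649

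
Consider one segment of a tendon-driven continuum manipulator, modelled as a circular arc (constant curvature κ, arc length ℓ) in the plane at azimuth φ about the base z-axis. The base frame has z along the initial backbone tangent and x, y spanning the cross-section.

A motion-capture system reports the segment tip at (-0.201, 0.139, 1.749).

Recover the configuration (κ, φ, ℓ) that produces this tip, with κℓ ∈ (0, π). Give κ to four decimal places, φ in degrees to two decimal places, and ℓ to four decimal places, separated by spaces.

0.1567 145.33 1.7717

ρ = √(x²+y²) = √(-0.201² + 0.139²) = 0.24438
φ = atan2(y, x) mod 360° = atan2(0.139, -0.201) = 145.3345°
|p|² = ρ² + z² = 0.24438² + 1.749² = 3.11872
κ = 2ρ / |p|² = 2×0.24438 / 3.11872 = 0.15672
θ = 2·atan2(ρ, z) = 2·atan2(0.24438, 1.749) = 0.27765 rad
ℓ = θ/κ = 0.27765/0.15672 = 1.77168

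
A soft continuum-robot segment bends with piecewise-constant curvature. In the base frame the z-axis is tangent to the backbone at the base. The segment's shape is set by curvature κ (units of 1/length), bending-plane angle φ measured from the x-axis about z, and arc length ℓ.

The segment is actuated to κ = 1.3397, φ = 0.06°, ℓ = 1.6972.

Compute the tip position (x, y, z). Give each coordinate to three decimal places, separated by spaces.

θ = κ·ℓ = 1.3397 × 1.6972 = 2.27374 rad
ρ = (1 − cos θ)/κ = (1 − -0.64647)/1.3397 = 1.22898
z = sin θ / κ = 0.76294/1.3397 = 0.56949
x = ρ cos φ = 1.22898 × cos(0.06°) = 1.22898
y = ρ sin φ = 1.22898 × sin(0.06°) = 0.00129

1.229 0.001 0.569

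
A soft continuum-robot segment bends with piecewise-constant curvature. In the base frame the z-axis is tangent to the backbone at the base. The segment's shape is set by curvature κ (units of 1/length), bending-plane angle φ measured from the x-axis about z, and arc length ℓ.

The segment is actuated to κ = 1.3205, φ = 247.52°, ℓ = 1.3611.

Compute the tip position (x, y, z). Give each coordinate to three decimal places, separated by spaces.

θ = κ·ℓ = 1.3205 × 1.3611 = 1.79733 rad
ρ = (1 − cos θ)/κ = (1 − -0.22460)/1.3205 = 0.92738
z = sin θ / κ = 0.97445/1.3205 = 0.73794
x = ρ cos φ = 0.92738 × cos(247.52°) = -0.35459
y = ρ sin φ = 0.92738 × sin(247.52°) = -0.85691

-0.355 -0.857 0.738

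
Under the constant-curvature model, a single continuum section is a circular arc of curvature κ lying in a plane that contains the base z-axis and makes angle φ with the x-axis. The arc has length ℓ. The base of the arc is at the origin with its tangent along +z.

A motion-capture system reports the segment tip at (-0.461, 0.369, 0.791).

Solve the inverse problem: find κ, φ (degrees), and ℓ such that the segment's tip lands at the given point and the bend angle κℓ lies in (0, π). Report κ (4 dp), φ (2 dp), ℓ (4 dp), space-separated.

ρ = √(x²+y²) = √(-0.461² + 0.369²) = 0.59049
φ = atan2(y, x) mod 360° = atan2(0.369, -0.461) = 141.3250°
|p|² = ρ² + z² = 0.59049² + 0.791² = 0.97436
κ = 2ρ / |p|² = 2×0.59049 / 0.97436 = 1.21206
θ = 2·atan2(ρ, z) = 2·atan2(0.59049, 0.791) = 1.28253 rad
ℓ = θ/κ = 1.28253/1.21206 = 1.05814

1.2121 141.33 1.0581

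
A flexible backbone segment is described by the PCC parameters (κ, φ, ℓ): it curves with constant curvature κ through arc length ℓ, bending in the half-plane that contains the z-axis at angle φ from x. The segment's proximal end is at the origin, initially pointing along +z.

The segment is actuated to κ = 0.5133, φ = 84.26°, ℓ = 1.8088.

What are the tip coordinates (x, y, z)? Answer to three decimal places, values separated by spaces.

θ = κ·ℓ = 0.5133 × 1.8088 = 0.92846 rad
ρ = (1 − cos θ)/κ = (1 − 0.59907)/0.5133 = 0.78108
z = sin θ / κ = 0.80070/0.5133 = 1.55990
x = ρ cos φ = 0.78108 × cos(84.26°) = 0.07812
y = ρ sin φ = 0.78108 × sin(84.26°) = 0.77717

0.078 0.777 1.560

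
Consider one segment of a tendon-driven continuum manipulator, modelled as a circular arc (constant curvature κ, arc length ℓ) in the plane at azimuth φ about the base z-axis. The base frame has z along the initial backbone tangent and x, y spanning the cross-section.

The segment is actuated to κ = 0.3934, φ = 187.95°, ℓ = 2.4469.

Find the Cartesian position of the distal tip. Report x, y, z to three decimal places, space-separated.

-1.079 -0.151 2.086

θ = κ·ℓ = 0.3934 × 2.4469 = 0.96261 rad
ρ = (1 − cos θ)/κ = (1 − 0.57138)/0.3934 = 1.08953
z = sin θ / κ = 0.82069/0.3934 = 2.08614
x = ρ cos φ = 1.08953 × cos(187.95°) = -1.07906
y = ρ sin φ = 1.08953 × sin(187.95°) = -0.15069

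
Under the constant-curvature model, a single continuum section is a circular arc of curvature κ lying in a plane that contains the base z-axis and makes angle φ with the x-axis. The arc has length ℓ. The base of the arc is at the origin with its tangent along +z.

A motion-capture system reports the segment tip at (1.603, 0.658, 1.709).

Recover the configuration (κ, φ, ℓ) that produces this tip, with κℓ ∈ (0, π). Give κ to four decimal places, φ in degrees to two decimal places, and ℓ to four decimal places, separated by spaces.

0.5851 22.32 2.7084

ρ = √(x²+y²) = √(1.603² + 0.658²) = 1.73279
φ = atan2(y, x) mod 360° = atan2(0.658, 1.603) = 22.3172°
|p|² = ρ² + z² = 1.73279² + 1.709² = 5.92325
κ = 2ρ / |p|² = 2×1.73279 / 5.92325 = 0.58508
θ = 2·atan2(ρ, z) = 2·atan2(1.73279, 1.709) = 1.58462 rad
ℓ = θ/κ = 1.58462/0.58508 = 2.70838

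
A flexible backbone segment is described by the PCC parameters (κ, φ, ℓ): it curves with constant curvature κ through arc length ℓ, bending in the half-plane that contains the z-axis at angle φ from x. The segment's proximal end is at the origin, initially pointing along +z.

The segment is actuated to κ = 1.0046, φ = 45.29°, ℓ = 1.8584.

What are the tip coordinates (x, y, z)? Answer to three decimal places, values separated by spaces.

0.905 0.914 0.952

θ = κ·ℓ = 1.0046 × 1.8584 = 1.86695 rad
ρ = (1 − cos θ)/κ = (1 − -0.29184)/1.0046 = 1.28593
z = sin θ / κ = 0.95647/1.0046 = 0.95209
x = ρ cos φ = 1.28593 × cos(45.29°) = 0.90467
y = ρ sin φ = 1.28593 × sin(45.29°) = 0.91388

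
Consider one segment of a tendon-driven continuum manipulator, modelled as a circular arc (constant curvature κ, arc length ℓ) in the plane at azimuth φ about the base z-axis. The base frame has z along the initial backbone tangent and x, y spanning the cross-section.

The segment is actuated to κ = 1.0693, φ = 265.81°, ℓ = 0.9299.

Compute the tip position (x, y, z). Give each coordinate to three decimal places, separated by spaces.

θ = κ·ℓ = 1.0693 × 0.9299 = 0.99434 rad
ρ = (1 − cos θ)/κ = (1 − 0.54505)/1.0693 = 0.42546
z = sin θ / κ = 0.83840/1.0693 = 0.78406
x = ρ cos φ = 0.42546 × cos(265.81°) = -0.03109
y = ρ sin φ = 0.42546 × sin(265.81°) = -0.42432

-0.031 -0.424 0.784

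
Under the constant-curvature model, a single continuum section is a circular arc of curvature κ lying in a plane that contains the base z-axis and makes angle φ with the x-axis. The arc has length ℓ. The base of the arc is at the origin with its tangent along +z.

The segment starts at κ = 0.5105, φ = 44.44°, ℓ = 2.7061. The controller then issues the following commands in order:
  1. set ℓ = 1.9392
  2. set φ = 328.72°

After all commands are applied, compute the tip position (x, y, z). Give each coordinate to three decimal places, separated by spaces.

initial: κ=0.5105, φ=44.44°, ℓ=2.7061
cmd 1: set ℓ=1.9392 → (κ,φ,ℓ)=(0.5105,44.44°,1.9392) → tip=(0.6312,0.6189,1.6376)
cmd 2: set φ=328.72° → (κ,φ,ℓ)=(0.5105,328.72°,1.9392) → tip=(0.7555,-0.4590,1.6376)

0.755 -0.459 1.638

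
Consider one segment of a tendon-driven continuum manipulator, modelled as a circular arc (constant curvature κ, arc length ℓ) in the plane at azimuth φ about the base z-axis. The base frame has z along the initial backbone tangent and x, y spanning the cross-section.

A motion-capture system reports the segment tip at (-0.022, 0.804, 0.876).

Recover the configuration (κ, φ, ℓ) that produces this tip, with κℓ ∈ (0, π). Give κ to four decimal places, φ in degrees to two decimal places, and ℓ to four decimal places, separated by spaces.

ρ = √(x²+y²) = √(-0.022² + 0.804²) = 0.80430
φ = atan2(y, x) mod 360° = atan2(0.804, -0.022) = 91.5674°
|p|² = ρ² + z² = 0.80430² + 0.876² = 1.41428
κ = 2ρ / |p|² = 2×0.80430 / 1.41428 = 1.13740
θ = 2·atan2(ρ, z) = 2·atan2(0.80430, 0.876) = 1.48551 rad
ℓ = θ/κ = 1.48551/1.13740 = 1.30605

1.1374 91.57 1.3061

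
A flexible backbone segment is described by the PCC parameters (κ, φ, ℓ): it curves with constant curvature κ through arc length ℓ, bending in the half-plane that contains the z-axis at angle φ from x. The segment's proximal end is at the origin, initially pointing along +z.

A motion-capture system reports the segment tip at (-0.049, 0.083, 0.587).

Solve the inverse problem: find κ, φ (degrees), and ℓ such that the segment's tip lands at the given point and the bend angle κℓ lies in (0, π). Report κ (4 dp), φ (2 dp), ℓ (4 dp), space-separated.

ρ = √(x²+y²) = √(-0.049² + 0.083²) = 0.09638
φ = atan2(y, x) mod 360° = atan2(0.083, -0.049) = 120.5560°
|p|² = ρ² + z² = 0.09638² + 0.587² = 0.35386
κ = 2ρ / |p|² = 2×0.09638 / 0.35386 = 0.54476
θ = 2·atan2(ρ, z) = 2·atan2(0.09638, 0.587) = 0.32549 rad
ℓ = θ/κ = 0.32549/0.54476 = 0.59749

0.5448 120.56 0.5975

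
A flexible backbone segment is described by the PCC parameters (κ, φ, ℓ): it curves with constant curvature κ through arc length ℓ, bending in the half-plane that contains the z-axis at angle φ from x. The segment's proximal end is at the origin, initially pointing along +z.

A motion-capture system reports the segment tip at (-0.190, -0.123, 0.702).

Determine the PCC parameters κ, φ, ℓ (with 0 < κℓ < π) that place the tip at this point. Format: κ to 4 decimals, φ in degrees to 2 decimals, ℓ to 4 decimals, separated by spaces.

0.8321 212.92 0.7497

ρ = √(x²+y²) = √(-0.190² + -0.123²) = 0.22634
φ = atan2(y, x) mod 360° = atan2(-0.123, -0.190) = 212.9177°
|p|² = ρ² + z² = 0.22634² + 0.702² = 0.54403
κ = 2ρ / |p|² = 2×0.22634 / 0.54403 = 0.83208
θ = 2·atan2(ρ, z) = 2·atan2(0.22634, 0.702) = 0.62379 rad
ℓ = θ/κ = 0.62379/0.83208 = 0.74968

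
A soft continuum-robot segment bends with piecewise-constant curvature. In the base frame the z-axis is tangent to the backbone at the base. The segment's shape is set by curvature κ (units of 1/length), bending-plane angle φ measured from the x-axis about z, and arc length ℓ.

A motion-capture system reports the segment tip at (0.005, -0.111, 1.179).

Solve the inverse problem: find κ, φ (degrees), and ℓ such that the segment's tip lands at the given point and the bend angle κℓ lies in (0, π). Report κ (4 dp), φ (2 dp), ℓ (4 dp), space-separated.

ρ = √(x²+y²) = √(0.005² + -0.111²) = 0.11111
φ = atan2(y, x) mod 360° = atan2(-0.111, 0.005) = 272.5791°
|p|² = ρ² + z² = 0.11111² + 1.179² = 1.40239
κ = 2ρ / |p|² = 2×0.11111 / 1.40239 = 0.15846
θ = 2·atan2(ρ, z) = 2·atan2(0.11111, 1.179) = 0.18793 rad
ℓ = θ/κ = 0.18793/0.15846 = 1.18597

0.1585 272.58 1.1860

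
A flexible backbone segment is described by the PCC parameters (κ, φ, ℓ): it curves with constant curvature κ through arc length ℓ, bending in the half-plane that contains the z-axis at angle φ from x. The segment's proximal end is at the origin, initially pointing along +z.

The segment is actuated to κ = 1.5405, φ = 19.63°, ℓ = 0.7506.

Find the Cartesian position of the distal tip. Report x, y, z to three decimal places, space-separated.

0.365 0.130 0.594

θ = κ·ℓ = 1.5405 × 0.7506 = 1.15630 rad
ρ = (1 − cos θ)/κ = (1 − 0.40273)/1.5405 = 0.38771
z = sin θ / κ = 0.91532/1.5405 = 0.59417
x = ρ cos φ = 0.38771 × cos(19.63°) = 0.36518
y = ρ sin φ = 0.38771 × sin(19.63°) = 0.13025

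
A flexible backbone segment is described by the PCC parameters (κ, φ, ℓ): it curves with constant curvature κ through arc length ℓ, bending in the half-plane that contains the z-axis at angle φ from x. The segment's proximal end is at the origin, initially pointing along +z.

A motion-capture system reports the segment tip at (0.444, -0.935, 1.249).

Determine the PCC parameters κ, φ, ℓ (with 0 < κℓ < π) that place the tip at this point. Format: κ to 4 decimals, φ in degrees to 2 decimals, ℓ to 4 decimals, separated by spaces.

0.7867 295.40 1.7592

ρ = √(x²+y²) = √(0.444² + -0.935²) = 1.03507
φ = atan2(y, x) mod 360° = atan2(-0.935, 0.444) = 295.4015°
|p|² = ρ² + z² = 1.03507² + 1.249² = 2.63136
κ = 2ρ / |p|² = 2×1.03507 / 2.63136 = 0.78671
θ = 2·atan2(ρ, z) = 2·atan2(1.03507, 1.249) = 1.38401 rad
ℓ = θ/κ = 1.38401/0.78671 = 1.75923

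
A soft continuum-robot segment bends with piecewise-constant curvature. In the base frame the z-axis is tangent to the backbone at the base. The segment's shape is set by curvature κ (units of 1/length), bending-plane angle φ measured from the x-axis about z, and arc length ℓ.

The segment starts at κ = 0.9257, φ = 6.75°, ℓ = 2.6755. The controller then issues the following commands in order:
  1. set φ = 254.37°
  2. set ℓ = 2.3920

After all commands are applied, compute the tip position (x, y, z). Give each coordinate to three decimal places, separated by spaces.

-0.466 -1.664 0.864

initial: κ=0.9257, φ=6.75°, ℓ=2.6755
cmd 1: set φ=254.37° → (κ,φ,ℓ)=(0.9257,254.37°,2.6755) → tip=(-0.5201,-1.8590,0.6665)
cmd 2: set ℓ=2.3920 → (κ,φ,ℓ)=(0.9257,254.37°,2.3920) → tip=(-0.4657,-1.6645,0.8642)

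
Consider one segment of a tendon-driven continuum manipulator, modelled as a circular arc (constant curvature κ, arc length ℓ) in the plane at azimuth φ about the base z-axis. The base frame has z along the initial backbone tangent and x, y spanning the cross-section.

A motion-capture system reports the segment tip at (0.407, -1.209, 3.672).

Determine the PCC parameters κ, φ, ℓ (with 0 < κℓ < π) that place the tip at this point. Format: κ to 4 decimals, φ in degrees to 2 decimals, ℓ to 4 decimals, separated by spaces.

ρ = √(x²+y²) = √(0.407² + -1.209²) = 1.27567
φ = atan2(y, x) mod 360° = atan2(-1.209, 0.407) = 288.6054°
|p|² = ρ² + z² = 1.27567² + 3.672² = 15.11091
κ = 2ρ / |p|² = 2×1.27567 / 15.11091 = 0.16884
θ = 2·atan2(ρ, z) = 2·atan2(1.27567, 3.672) = 0.66872 rad
ℓ = θ/κ = 0.66872/0.16884 = 3.96066

0.1688 288.61 3.9607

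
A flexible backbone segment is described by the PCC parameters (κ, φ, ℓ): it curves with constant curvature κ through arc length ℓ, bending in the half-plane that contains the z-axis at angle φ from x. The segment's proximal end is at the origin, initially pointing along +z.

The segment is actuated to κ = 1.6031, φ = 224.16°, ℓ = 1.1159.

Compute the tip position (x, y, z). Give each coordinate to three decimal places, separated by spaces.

-0.544 -0.529 0.609

θ = κ·ℓ = 1.6031 × 1.1159 = 1.78890 rad
ρ = (1 − cos θ)/κ = (1 − -0.21638)/1.6031 = 0.75877
z = sin θ / κ = 0.97631/1.6031 = 0.60901
x = ρ cos φ = 0.75877 × cos(224.16°) = -0.54434
y = ρ sin φ = 0.75877 × sin(224.16°) = -0.52861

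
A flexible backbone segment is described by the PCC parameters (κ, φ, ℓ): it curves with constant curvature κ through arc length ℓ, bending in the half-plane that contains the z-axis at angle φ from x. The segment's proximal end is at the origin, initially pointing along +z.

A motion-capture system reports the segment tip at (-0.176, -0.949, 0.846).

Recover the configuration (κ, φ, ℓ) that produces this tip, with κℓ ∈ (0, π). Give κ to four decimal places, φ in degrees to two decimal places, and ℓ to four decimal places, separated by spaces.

1.1718 259.49 1.4526

ρ = √(x²+y²) = √(-0.176² + -0.949²) = 0.96518
φ = atan2(y, x) mod 360° = atan2(-0.949, -0.176) = 259.4934°
|p|² = ρ² + z² = 0.96518² + 0.846² = 1.64729
κ = 2ρ / |p|² = 2×0.96518 / 1.64729 = 1.17184
θ = 2·atan2(ρ, z) = 2·atan2(0.96518, 0.846) = 1.70221 rad
ℓ = θ/κ = 1.70221/1.17184 = 1.45260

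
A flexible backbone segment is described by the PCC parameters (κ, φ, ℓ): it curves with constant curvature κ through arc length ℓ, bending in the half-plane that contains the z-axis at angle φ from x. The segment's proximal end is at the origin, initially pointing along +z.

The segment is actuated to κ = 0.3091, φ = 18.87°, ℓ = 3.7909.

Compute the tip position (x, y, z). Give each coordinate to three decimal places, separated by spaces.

1.872 0.640 2.981

θ = κ·ℓ = 0.3091 × 3.7909 = 1.17177 rad
ρ = (1 − cos θ)/κ = (1 − 0.38852)/0.3091 = 1.97825
z = sin θ / κ = 0.92144/0.3091 = 2.98104
x = ρ cos φ = 1.97825 × cos(18.87°) = 1.87193
y = ρ sin φ = 1.97825 × sin(18.87°) = 0.63981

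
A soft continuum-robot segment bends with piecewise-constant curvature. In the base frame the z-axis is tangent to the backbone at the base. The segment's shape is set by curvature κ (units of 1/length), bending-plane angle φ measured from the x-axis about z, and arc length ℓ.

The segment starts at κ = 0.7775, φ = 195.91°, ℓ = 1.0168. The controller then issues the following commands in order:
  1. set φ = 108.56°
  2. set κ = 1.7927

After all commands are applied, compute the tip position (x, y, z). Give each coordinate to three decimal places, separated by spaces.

-0.222 0.661 0.540

initial: κ=0.7775, φ=195.91°, ℓ=1.0168
cmd 1: set φ=108.56° → (κ,φ,ℓ)=(0.7775,108.56°,1.0168) → tip=(-0.1214,0.3616,0.9141)
cmd 2: set κ=1.7927 → (κ,φ,ℓ)=(1.7927,108.56°,1.0168) → tip=(-0.2218,0.6607,0.5402)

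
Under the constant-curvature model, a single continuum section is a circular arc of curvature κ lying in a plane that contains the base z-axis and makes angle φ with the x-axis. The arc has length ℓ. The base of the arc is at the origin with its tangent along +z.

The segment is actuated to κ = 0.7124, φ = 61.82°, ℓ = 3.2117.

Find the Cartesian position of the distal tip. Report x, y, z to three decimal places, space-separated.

θ = κ·ℓ = 0.7124 × 3.2117 = 2.28802 rad
ρ = (1 − cos θ)/κ = (1 − -0.65729)/0.7124 = 2.32635
z = sin θ / κ = 0.75364/0.7124 = 1.05788
x = ρ cos φ = 2.32635 × cos(61.82°) = 1.09860
y = ρ sin φ = 2.32635 × sin(61.82°) = 2.05060

1.099 2.051 1.058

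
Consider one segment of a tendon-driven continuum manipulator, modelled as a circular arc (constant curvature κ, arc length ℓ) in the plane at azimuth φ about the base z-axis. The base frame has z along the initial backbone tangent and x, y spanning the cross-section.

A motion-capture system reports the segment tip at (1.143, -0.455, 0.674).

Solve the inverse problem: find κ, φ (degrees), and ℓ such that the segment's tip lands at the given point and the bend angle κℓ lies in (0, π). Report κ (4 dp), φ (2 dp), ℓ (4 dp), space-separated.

ρ = √(x²+y²) = √(1.143² + -0.455²) = 1.23023
φ = atan2(y, x) mod 360° = atan2(-0.455, 1.143) = 338.2937°
|p|² = ρ² + z² = 1.23023² + 0.674² = 1.96775
κ = 2ρ / |p|² = 2×1.23023 / 1.96775 = 1.25040
θ = 2·atan2(ρ, z) = 2·atan2(1.23023, 0.674) = 2.13919 rad
ℓ = θ/κ = 2.13919/1.25040 = 1.71081

1.2504 338.29 1.7108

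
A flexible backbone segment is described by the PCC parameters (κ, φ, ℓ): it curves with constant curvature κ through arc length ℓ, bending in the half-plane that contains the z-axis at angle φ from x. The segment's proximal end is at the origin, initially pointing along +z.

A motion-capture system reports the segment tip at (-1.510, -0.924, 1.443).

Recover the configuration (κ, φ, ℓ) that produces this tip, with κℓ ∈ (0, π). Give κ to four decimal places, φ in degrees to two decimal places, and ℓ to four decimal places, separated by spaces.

ρ = √(x²+y²) = √(-1.510² + -0.924²) = 1.77028
φ = atan2(y, x) mod 360° = atan2(-0.924, -1.510) = 211.4633°
|p|² = ρ² + z² = 1.77028² + 1.443² = 5.21612
κ = 2ρ / |p|² = 2×1.77028 / 5.21612 = 0.67877
θ = 2·atan2(ρ, z) = 2·atan2(1.77028, 1.443) = 1.77380 rad
ℓ = θ/κ = 1.77380/0.67877 = 2.61325

0.6788 211.46 2.6133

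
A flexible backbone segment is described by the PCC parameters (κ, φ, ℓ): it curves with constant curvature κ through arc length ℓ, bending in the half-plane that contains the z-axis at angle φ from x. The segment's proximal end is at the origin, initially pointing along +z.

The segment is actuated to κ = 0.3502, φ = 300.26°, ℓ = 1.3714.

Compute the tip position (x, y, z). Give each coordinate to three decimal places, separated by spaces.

θ = κ·ℓ = 0.3502 × 1.3714 = 0.48026 rad
ρ = (1 − cos θ)/κ = (1 − 0.88687)/0.3502 = 0.32304
z = sin θ / κ = 0.46201/0.3502 = 1.31928
x = ρ cos φ = 0.32304 × cos(300.26°) = 0.16279
y = ρ sin φ = 0.32304 × sin(300.26°) = -0.27902

0.163 -0.279 1.319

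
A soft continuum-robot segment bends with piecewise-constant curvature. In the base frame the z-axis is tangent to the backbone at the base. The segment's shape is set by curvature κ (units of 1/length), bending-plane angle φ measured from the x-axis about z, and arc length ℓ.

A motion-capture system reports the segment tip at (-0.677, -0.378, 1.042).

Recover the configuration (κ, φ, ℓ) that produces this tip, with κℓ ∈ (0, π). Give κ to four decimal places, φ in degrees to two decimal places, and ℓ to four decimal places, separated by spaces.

0.9193 209.18 1.3919

ρ = √(x²+y²) = √(-0.677² + -0.378²) = 0.77538
φ = atan2(y, x) mod 360° = atan2(-0.378, -0.677) = 209.1766°
|p|² = ρ² + z² = 0.77538² + 1.042² = 1.68698
κ = 2ρ / |p|² = 2×0.77538 / 1.68698 = 0.91925
θ = 2·atan2(ρ, z) = 2·atan2(0.77538, 1.042) = 1.27946 rad
ℓ = θ/κ = 1.27946/0.91925 = 1.39185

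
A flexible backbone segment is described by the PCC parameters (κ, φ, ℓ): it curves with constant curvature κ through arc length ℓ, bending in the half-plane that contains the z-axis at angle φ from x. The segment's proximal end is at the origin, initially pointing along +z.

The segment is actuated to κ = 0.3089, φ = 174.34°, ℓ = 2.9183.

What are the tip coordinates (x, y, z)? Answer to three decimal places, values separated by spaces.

-1.223 0.121 2.539

θ = κ·ℓ = 0.3089 × 2.9183 = 0.90146 rad
ρ = (1 − cos θ)/κ = (1 − 0.62046)/0.3089 = 1.22867
z = sin θ / κ = 0.78424/0.3089 = 2.53880
x = ρ cos φ = 1.22867 × cos(174.34°) = -1.22268
y = ρ sin φ = 1.22867 × sin(174.34°) = 0.12118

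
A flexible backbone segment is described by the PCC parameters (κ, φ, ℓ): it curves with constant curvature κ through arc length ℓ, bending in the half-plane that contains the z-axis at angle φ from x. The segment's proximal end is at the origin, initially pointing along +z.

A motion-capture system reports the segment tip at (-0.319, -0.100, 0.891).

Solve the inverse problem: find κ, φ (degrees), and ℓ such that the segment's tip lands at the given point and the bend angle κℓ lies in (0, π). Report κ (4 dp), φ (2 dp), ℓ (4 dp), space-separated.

ρ = √(x²+y²) = √(-0.319² + -0.100²) = 0.33431
φ = atan2(y, x) mod 360° = atan2(-0.100, -0.319) = 197.4051°
|p|² = ρ² + z² = 0.33431² + 0.891² = 0.90564
κ = 2ρ / |p|² = 2×0.33431 / 0.90564 = 0.73828
θ = 2·atan2(ρ, z) = 2·atan2(0.33431, 0.891) = 0.71790 rad
ℓ = θ/κ = 0.71790/0.73828 = 0.97240

0.7383 197.41 0.9724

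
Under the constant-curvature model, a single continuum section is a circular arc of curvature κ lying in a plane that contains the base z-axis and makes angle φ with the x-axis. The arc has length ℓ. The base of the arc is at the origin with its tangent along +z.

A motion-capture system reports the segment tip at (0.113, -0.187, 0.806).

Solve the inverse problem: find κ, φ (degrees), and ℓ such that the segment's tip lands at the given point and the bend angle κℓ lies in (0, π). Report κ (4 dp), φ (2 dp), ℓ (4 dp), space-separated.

0.6266 301.14 0.8449

ρ = √(x²+y²) = √(0.113² + -0.187²) = 0.21849
φ = atan2(y, x) mod 360° = atan2(-0.187, 0.113) = 301.1436°
|p|² = ρ² + z² = 0.21849² + 0.806² = 0.69737
κ = 2ρ / |p|² = 2×0.21849 / 0.69737 = 0.62661
θ = 2·atan2(ρ, z) = 2·atan2(0.21849, 0.806) = 0.52944 rad
ℓ = θ/κ = 0.52944/0.62661 = 0.84492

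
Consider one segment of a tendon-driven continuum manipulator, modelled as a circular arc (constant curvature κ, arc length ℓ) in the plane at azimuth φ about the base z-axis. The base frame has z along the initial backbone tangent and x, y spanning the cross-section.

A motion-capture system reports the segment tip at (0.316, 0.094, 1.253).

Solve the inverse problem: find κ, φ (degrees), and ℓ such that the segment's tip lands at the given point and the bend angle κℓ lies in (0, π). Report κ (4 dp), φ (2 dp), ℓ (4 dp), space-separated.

0.3928 16.57 1.3101

ρ = √(x²+y²) = √(0.316² + 0.094²) = 0.32968
φ = atan2(y, x) mod 360° = atan2(0.094, 0.316) = 16.5661°
|p|² = ρ² + z² = 0.32968² + 1.253² = 1.67870
κ = 2ρ / |p|² = 2×0.32968 / 1.67870 = 0.39279
θ = 2·atan2(ρ, z) = 2·atan2(0.32968, 1.253) = 0.51457 rad
ℓ = θ/κ = 0.51457/0.39279 = 1.31005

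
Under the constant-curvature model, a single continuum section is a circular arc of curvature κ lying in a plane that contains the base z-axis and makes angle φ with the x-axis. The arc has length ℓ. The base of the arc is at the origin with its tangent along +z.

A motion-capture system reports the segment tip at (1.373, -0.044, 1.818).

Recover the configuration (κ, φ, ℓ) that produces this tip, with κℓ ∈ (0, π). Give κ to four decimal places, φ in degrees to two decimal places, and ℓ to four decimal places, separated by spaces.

0.5291 358.16 2.4458

ρ = √(x²+y²) = √(1.373² + -0.044²) = 1.37370
φ = atan2(y, x) mod 360° = atan2(-0.044, 1.373) = 358.1645°
|p|² = ρ² + z² = 1.37370² + 1.818² = 5.19219
κ = 2ρ / |p|² = 2×1.37370 / 5.19219 = 0.52914
θ = 2·atan2(ρ, z) = 2·atan2(1.37370, 1.818) = 1.29417 rad
ℓ = θ/κ = 1.29417/0.52914 = 2.44578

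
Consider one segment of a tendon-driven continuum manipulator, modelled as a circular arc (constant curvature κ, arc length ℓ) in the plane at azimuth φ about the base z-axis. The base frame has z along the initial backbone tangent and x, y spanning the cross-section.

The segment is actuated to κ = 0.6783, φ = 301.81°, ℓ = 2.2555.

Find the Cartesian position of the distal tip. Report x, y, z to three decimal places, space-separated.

0.745 -1.202 1.473

θ = κ·ℓ = 0.6783 × 2.2555 = 1.52991 rad
ρ = (1 − cos θ)/κ = (1 − 0.04088)/0.6783 = 1.41401
z = sin θ / κ = 0.99916/0.6783 = 1.47304
x = ρ cos φ = 1.41401 × cos(301.81°) = 0.74533
y = ρ sin φ = 1.41401 × sin(301.81°) = -1.20162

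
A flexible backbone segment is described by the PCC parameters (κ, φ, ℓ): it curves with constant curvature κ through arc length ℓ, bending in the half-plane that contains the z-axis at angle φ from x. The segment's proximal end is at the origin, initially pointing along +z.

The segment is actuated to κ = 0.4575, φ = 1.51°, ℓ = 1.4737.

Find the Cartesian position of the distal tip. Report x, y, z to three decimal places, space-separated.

θ = κ·ℓ = 0.4575 × 1.4737 = 0.67422 rad
ρ = (1 − cos θ)/κ = (1 − 0.78120)/0.4575 = 0.47826
z = sin θ / κ = 0.62429/0.4575 = 1.36456
x = ρ cos φ = 0.47826 × cos(1.51°) = 0.47810
y = ρ sin φ = 0.47826 × sin(1.51°) = 0.01260

0.478 0.013 1.365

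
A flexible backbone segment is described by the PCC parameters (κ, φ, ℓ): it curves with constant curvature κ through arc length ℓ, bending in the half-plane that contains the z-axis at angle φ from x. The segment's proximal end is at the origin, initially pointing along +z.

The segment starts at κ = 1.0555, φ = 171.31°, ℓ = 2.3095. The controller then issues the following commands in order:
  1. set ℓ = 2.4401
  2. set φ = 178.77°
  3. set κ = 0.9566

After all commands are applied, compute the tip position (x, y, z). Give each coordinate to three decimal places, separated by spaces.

-1.768 0.038 0.755

initial: κ=1.0555, φ=171.31°, ℓ=2.3095
cmd 1: set ℓ=2.4401 → (κ,φ,ℓ)=(1.0555,171.31°,2.4401) → tip=(-1.7270,0.2640,0.5081)
cmd 2: set φ=178.77° → (κ,φ,ℓ)=(1.0555,178.77°,2.4401) → tip=(-1.7467,0.0375,0.5081)
cmd 3: set κ=0.9566 → (κ,φ,ℓ)=(0.9566,178.77°,2.4401) → tip=(-1.7677,0.0380,0.7553)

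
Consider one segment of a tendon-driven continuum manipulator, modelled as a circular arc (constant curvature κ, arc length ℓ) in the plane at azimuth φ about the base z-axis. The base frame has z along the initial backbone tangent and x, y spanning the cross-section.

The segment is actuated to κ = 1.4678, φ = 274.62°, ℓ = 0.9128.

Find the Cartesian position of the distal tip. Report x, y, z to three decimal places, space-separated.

θ = κ·ℓ = 1.4678 × 0.9128 = 1.33981 rad
ρ = (1 − cos θ)/κ = (1 − 0.22894)/1.4678 = 0.52532
z = sin θ / κ = 0.97344/1.4678 = 0.66320
x = ρ cos φ = 0.52532 × cos(274.62°) = 0.04231
y = ρ sin φ = 0.52532 × sin(274.62°) = -0.52361

0.042 -0.524 0.663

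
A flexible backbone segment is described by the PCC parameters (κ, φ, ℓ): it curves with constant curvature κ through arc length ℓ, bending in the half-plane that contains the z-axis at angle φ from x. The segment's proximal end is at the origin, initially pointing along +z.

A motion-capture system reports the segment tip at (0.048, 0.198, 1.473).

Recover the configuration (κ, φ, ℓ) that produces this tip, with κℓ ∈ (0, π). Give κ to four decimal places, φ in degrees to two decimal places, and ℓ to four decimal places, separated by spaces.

0.1843 76.37 1.4917

ρ = √(x²+y²) = √(0.048² + 0.198²) = 0.20374
φ = atan2(y, x) mod 360° = atan2(0.198, 0.048) = 76.3730°
|p|² = ρ² + z² = 0.20374² + 1.473² = 2.21124
κ = 2ρ / |p|² = 2×0.20374 / 2.21124 = 0.18427
θ = 2·atan2(ρ, z) = 2·atan2(0.20374, 1.473) = 0.27488 rad
ℓ = θ/κ = 0.27488/0.18427 = 1.49171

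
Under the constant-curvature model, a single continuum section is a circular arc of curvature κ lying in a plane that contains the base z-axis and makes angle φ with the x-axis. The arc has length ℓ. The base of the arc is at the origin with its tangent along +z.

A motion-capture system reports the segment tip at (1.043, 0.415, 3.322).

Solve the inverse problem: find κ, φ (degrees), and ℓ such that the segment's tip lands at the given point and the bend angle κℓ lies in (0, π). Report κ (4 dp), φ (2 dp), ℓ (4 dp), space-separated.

ρ = √(x²+y²) = √(1.043² + 0.415²) = 1.12253
φ = atan2(y, x) mod 360° = atan2(0.415, 1.043) = 21.6971°
|p|² = ρ² + z² = 1.12253² + 3.322² = 12.29576
κ = 2ρ / |p|² = 2×1.12253 / 12.29576 = 0.18259
θ = 2·atan2(ρ, z) = 2·atan2(1.12253, 3.322) = 0.65172 rad
ℓ = θ/κ = 0.65172/0.18259 = 3.56937

0.1826 21.70 3.5694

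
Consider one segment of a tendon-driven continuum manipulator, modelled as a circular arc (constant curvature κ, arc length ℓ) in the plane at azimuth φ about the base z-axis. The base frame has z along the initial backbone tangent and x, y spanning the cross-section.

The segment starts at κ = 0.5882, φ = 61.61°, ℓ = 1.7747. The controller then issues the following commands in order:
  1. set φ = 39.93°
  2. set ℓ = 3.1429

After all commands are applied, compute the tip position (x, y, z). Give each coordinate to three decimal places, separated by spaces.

initial: κ=0.5882, φ=61.61°, ℓ=1.7747
cmd 1: set φ=39.93° → (κ,φ,ℓ)=(0.5882,39.93°,1.7747) → tip=(0.6481,0.5425,1.4695)
cmd 2: set ℓ=3.1429 → (κ,φ,ℓ)=(0.5882,39.93°,3.1429) → tip=(1.6613,1.3905,1.6349)

1.661 1.391 1.635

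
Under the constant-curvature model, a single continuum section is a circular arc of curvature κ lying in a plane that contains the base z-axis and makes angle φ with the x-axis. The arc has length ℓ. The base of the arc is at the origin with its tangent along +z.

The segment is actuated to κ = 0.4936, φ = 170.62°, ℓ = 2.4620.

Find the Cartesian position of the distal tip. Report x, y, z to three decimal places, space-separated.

θ = κ·ℓ = 0.4936 × 2.4620 = 1.21524 rad
ρ = (1 − cos θ)/κ = (1 − 0.34811)/0.4936 = 1.32069
z = sin θ / κ = 0.93745/0.4936 = 1.89922
x = ρ cos φ = 1.32069 × cos(170.62°) = -1.30303
y = ρ sin φ = 1.32069 × sin(170.62°) = 0.21525

-1.303 0.215 1.899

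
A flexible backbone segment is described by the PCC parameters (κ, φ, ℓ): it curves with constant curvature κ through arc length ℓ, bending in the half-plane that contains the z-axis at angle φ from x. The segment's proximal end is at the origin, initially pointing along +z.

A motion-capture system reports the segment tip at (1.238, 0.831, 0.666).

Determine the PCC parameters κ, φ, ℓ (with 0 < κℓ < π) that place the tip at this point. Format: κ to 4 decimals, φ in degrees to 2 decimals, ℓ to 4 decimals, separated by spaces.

1.1182 33.87 2.0581

ρ = √(x²+y²) = √(1.238² + 0.831²) = 1.49104
φ = atan2(y, x) mod 360° = atan2(0.831, 1.238) = 33.8712°
|p|² = ρ² + z² = 1.49104² + 0.666² = 2.66676
κ = 2ρ / |p|² = 2×1.49104 / 2.66676 = 1.11824
θ = 2·atan2(ρ, z) = 2·atan2(1.49104, 0.666) = 2.30143 rad
ℓ = θ/κ = 2.30143/1.11824 = 2.05808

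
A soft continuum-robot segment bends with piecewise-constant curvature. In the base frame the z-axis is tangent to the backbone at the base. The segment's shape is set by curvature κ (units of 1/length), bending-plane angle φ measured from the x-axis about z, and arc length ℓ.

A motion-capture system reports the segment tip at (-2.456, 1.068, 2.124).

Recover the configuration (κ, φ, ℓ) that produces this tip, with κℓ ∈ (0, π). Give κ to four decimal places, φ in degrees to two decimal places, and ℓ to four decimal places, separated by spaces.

0.4584 156.50 3.9277

ρ = √(x²+y²) = √(-2.456² + 1.068²) = 2.67816
φ = atan2(y, x) mod 360° = atan2(1.068, -2.456) = 156.4980°
|p|² = ρ² + z² = 2.67816² + 2.124² = 11.68394
κ = 2ρ / |p|² = 2×2.67816 / 11.68394 = 0.45844
θ = 2·atan2(ρ, z) = 2·atan2(2.67816, 2.124) = 1.80058 rad
ℓ = θ/κ = 1.80058/0.45844 = 3.92766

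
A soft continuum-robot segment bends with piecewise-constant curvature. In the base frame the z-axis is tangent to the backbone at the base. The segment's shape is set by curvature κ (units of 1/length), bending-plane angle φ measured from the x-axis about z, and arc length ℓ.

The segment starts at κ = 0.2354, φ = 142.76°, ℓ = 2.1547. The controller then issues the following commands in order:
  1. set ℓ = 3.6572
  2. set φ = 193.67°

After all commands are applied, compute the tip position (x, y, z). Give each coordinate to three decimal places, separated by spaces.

initial: κ=0.2354, φ=142.76°, ℓ=2.1547
cmd 1: set ℓ=3.6572 → (κ,φ,ℓ)=(0.2354,142.76°,3.6572) → tip=(-1.1778,0.8953,3.2219)
cmd 2: set φ=193.67° → (κ,φ,ℓ)=(0.2354,193.67°,3.6572) → tip=(-1.4375,-0.3496,3.2219)

-1.437 -0.350 3.222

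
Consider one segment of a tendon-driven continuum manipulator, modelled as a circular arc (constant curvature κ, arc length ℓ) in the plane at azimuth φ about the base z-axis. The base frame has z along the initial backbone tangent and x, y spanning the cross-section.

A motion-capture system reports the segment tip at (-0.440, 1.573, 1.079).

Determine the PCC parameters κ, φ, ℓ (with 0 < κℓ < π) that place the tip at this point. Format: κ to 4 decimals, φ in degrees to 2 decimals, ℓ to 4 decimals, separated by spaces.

ρ = √(x²+y²) = √(-0.440² + 1.573²) = 1.63338
φ = atan2(y, x) mod 360° = atan2(1.573, -0.440) = 105.6274°
|p|² = ρ² + z² = 1.63338² + 1.079² = 3.83217
κ = 2ρ / |p|² = 2×1.63338 / 3.83217 = 0.85246
θ = 2·atan2(ρ, z) = 2·atan2(1.63338, 1.079) = 1.97402 rad
ℓ = θ/κ = 1.97402/0.85246 = 2.31568

0.8525 105.63 2.3157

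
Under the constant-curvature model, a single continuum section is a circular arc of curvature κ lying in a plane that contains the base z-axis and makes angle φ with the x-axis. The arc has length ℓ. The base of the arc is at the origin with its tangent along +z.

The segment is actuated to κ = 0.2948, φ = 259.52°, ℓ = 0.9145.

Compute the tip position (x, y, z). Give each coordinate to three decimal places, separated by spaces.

-0.022 -0.120 0.903

θ = κ·ℓ = 0.2948 × 0.9145 = 0.26959 rad
ρ = (1 − cos θ)/κ = (1 − 0.96388)/0.2948 = 0.12253
z = sin θ / κ = 0.26634/0.2948 = 0.90346
x = ρ cos φ = 0.12253 × cos(259.52°) = -0.02229
y = ρ sin φ = 0.12253 × sin(259.52°) = -0.12048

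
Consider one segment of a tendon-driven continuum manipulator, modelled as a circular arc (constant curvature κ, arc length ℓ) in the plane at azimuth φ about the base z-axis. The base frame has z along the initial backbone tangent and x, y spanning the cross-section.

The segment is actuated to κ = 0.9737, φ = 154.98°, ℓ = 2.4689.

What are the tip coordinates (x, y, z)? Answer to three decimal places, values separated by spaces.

θ = κ·ℓ = 0.9737 × 2.4689 = 2.40397 rad
ρ = (1 − cos θ)/κ = (1 − -0.74007)/0.9737 = 1.78707
z = sin θ / κ = 0.67253/0.9737 = 0.69070
x = ρ cos φ = 1.78707 × cos(154.98°) = -1.61937
y = ρ sin φ = 1.78707 × sin(154.98°) = 0.75581

-1.619 0.756 0.691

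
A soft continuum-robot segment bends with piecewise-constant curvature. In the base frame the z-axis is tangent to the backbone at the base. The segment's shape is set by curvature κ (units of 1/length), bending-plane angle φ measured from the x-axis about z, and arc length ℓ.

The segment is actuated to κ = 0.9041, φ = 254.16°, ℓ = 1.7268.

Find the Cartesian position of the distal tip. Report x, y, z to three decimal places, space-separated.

θ = κ·ℓ = 0.9041 × 1.7268 = 1.56120 rad
ρ = (1 − cos θ)/κ = (1 − 0.00960)/0.9041 = 1.09546
z = sin θ / κ = 0.99995/0.9041 = 1.10602
x = ρ cos φ = 1.09546 × cos(254.16°) = -0.29901
y = ρ sin φ = 1.09546 × sin(254.16°) = -1.05386

-0.299 -1.054 1.106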